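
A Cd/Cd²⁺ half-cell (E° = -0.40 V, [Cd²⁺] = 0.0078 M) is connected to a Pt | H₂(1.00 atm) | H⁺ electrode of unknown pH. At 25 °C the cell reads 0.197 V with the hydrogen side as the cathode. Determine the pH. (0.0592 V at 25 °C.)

pH = 4.48

E°_cell = 0.40 V and n = 2.
log Q = n(E° − E)/0.0592 = 2×(0.40 − 0.197)/0.0592 = 6.858.
With Q = [Cd²⁺]·P(H₂) / [H⁺]^2, solving for [H⁺] gives log[H⁺] = -4.483, so pH = 4.48.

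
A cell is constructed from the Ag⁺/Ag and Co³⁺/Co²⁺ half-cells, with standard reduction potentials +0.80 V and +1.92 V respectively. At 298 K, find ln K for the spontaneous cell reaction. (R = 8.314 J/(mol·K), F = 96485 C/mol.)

ln K = 43.6

E°_cell = +1.92 − (+0.80) = 1.12 V, with n = 1 electron transferred.
At equilibrium E = 0, so the Nernst equation gives ln K = nFE°/RT = (1)(96485)(1.12)/((8.314)(298)) = 43.62.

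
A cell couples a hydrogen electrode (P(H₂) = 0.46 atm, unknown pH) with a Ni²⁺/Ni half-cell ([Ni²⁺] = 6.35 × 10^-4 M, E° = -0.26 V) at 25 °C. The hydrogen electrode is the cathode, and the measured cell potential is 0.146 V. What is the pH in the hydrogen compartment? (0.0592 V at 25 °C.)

E°_cell = 0.26 V and n = 2.
log Q = n(E° − E)/0.0592 = 2×(0.26 − 0.146)/0.0592 = 3.851.
With Q = [Ni²⁺]·P(H₂) / [H⁺]^2, solving for [H⁺] gives log[H⁺] = -3.693, so pH = 3.69.

pH = 3.69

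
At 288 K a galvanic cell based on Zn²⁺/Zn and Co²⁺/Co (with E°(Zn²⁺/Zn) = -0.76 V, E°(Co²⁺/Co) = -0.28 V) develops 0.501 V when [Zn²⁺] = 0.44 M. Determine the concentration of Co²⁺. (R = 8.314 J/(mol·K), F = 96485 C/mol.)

From the Nernst equation, ln Q = nF(E° − E)/RT = 2×96485×(0.48 − 0.501)/(8.314×288) = -1.692, so Q = 0.184.
With Q = [Zn²⁺]/[Co²⁺] and the known concentrations, [Co²⁺] in the denominator gives [Co²⁺] = 2.4 M.

2.4 M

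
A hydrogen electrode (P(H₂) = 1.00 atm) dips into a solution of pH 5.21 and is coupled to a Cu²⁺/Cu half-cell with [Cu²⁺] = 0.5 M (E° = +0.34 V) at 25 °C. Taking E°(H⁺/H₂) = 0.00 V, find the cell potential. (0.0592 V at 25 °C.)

0.64 V

The Cu²⁺/Cu couple is the cathode, so E°_cell = 0.34 V; n = 2.
[H⁺] = 10^(−5.21) = 6.2 × 10^-6 M, and Q = [H⁺]^2 / ([Cu²⁺]·P(H₂)) = 7.6 × 10^-11.
E = E° − (0.0592/2) log Q = 0.34 − (0.0592/2)(-10.119) = 0.640 V.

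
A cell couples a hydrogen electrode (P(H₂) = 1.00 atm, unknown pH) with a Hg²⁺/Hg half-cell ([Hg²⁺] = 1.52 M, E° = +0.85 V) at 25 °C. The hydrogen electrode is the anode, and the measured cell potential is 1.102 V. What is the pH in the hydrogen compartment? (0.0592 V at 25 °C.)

pH = 4.17

E°_cell = 0.85 V and n = 2.
log Q = n(E° − E)/0.0592 = 2×(0.85 − 1.102)/0.0592 = -8.514.
With Q = [H⁺]^2 / ([Hg²⁺]·P(H₂)), solving for [H⁺] gives log[H⁺] = -4.166, so pH = 4.17.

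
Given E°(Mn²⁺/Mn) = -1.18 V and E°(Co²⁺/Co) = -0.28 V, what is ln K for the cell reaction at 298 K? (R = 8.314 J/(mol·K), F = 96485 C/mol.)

ln K = 70.1

E°_cell = -0.28 − (-1.18) = 0.90 V, with n = 2 electrons transferred.
At equilibrium E = 0, so the Nernst equation gives ln K = nFE°/RT = (2)(96485)(0.90)/((8.314)(298)) = 70.10.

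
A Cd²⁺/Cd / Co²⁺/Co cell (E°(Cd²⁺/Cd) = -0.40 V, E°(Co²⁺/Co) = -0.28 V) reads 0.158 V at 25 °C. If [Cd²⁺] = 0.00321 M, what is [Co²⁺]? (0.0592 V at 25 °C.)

From the Nernst equation, log Q = n(E° − E)/0.0592 = 2(0.12 − 0.158)/0.0592 = -1.284, so Q = 0.0520.
With Q = [Cd²⁺]/[Co²⁺] and the known concentrations, [Co²⁺] in the denominator gives [Co²⁺] = 0.062 M.

0.062 M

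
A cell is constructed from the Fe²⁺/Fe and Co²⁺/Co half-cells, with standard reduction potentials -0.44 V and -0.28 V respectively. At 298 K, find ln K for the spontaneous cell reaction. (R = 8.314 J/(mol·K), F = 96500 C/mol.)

E°_cell = -0.28 − (-0.44) = 0.16 V, with n = 2 electrons transferred.
At equilibrium E = 0, so the Nernst equation gives ln K = nFE°/RT = (2)(96500)(0.16)/((8.314)(298)) = 12.46.

ln K = 12.5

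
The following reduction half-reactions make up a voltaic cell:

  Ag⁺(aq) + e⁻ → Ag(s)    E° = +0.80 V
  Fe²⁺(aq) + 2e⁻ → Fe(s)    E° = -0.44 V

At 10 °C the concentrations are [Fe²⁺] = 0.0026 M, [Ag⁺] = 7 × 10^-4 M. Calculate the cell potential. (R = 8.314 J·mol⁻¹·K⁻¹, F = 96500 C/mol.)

The Ag⁺/Ag couple has the higher reduction potential and acts as the cathode, so E°_cell = +0.80 − (-0.44) = 1.24 V.
Balancing electrons gives n = 2; the reaction quotient is Q = [Fe²⁺]/[Ag⁺]^2 = 5310.
E = E° − (RT/nF) ln Q = 1.24 − (8.314×283)/(2×96500) × (8.577) = 1.240 − 0.105 = 1.135 V.

1.14 V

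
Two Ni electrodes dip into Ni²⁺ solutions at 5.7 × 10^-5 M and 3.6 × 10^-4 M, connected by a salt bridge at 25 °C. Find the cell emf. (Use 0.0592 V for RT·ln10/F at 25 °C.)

Both half-cells are Ni²⁺/Ni, so E°_cell = 0. The concentrated side is the cathode; the cell reaction moves Ni²⁺ from high to low concentration with n = 2.
Q = [Ni²⁺]_dilute/[Ni²⁺]_conc = 5.7 × 10^-5/3.6 × 10^-4 = 0.158.
E = 0 − (0.0592/2) log Q = −(0.0592/2)(-0.800) = 0.0237 V.

0.024 V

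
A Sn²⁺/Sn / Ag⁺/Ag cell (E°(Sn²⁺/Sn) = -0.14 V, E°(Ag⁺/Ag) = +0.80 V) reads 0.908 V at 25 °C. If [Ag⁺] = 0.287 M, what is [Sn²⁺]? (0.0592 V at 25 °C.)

From the Nernst equation, log Q = n(E° − E)/0.0592 = 2(0.94 − 0.908)/0.0592 = 1.081, so Q = 12.1.
With Q = [Sn²⁺]/[Ag⁺]^2 and the known concentrations, [Sn²⁺] in the numerator gives [Sn²⁺] = 0.99 M.

0.99 M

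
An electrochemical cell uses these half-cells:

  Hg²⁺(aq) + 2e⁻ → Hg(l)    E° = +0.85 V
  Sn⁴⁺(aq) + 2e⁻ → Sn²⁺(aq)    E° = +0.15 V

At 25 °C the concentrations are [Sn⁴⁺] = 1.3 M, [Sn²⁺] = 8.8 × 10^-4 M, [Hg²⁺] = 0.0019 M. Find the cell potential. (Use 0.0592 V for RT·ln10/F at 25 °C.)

The Hg²⁺/Hg couple has the higher reduction potential and acts as the cathode, so E°_cell = +0.85 − (+0.15) = 0.70 V.
Balancing electrons gives n = 2; the reaction quotient is Q = [Sn⁴⁺]/([Sn²⁺]·[Hg²⁺]) = 7.78 × 10^5.
At 25 °C, E = E° − (0.0592/n) log Q = 0.70 − (0.0592/2)(5.891) = 0.700 − 0.174 = 0.526 V.

0.526 V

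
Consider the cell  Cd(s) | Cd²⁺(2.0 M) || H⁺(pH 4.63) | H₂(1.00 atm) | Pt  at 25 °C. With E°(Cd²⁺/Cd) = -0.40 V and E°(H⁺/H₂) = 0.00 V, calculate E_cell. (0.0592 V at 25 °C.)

The hydrogen couple is the cathode, so E°_cell = 0.40 V; n = 2.
[H⁺] = 10^(−4.63) = 2.3 × 10^-5 M, and Q = [Cd²⁺]·P(H₂) / [H⁺]^2 = 3.64 × 10^9.
E = E° − (0.0592/2) log Q = 0.40 − (0.0592/2)(9.561) = 0.117 V.

0.12 V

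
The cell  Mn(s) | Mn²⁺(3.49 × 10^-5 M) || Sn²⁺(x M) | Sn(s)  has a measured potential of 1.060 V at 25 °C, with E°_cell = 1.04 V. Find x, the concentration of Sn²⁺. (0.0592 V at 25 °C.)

1.7 × 10^-4 M

From the Nernst equation, log Q = n(E° − E)/0.0592 = 2(1.04 − 1.060)/0.0592 = -0.676, so Q = 0.211.
With Q = [Mn²⁺]/[Sn²⁺] and the known concentrations, [Sn²⁺] in the denominator gives [Sn²⁺] = 1.7 × 10^-4 M.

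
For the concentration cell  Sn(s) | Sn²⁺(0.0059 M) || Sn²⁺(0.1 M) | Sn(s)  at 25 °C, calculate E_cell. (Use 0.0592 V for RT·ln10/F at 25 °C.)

0.036 V

Both half-cells are Sn²⁺/Sn, so E°_cell = 0. The concentrated side is the cathode; the cell reaction moves Sn²⁺ from high to low concentration with n = 2.
Q = [Sn²⁺]_dilute/[Sn²⁺]_conc = 0.0059/0.1 = 0.0590.
E = 0 − (0.0592/2) log Q = −(0.0592/2)(-1.229) = 0.0364 V.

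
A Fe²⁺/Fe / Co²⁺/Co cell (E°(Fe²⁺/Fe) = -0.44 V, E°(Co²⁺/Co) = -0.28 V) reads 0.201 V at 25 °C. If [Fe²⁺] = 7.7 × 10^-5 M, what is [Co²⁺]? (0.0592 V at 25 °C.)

0.0019 M

From the Nernst equation, log Q = n(E° − E)/0.0592 = 2(0.16 − 0.201)/0.0592 = -1.385, so Q = 0.0412.
With Q = [Fe²⁺]/[Co²⁺] and the known concentrations, [Co²⁺] in the denominator gives [Co²⁺] = 0.0019 M.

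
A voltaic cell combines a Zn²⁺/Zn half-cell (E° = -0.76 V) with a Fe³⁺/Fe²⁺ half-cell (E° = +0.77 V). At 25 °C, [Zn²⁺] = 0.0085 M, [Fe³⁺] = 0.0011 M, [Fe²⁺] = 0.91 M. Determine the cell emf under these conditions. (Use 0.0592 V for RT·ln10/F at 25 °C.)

1.42 V

The Fe³⁺/Fe²⁺ couple has the higher reduction potential and acts as the cathode, so E°_cell = +0.77 − (-0.76) = 1.53 V.
Balancing electrons gives n = 2; the reaction quotient is Q = [Zn²⁺]·[Fe²⁺]^2/[Fe³⁺]^2 = 5820.
At 25 °C, E = E° − (0.0592/n) log Q = 1.53 − (0.0592/2)(3.765) = 1.530 − 0.111 = 1.419 V.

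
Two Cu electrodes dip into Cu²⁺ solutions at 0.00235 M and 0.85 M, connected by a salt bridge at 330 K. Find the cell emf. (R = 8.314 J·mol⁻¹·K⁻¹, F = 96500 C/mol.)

Both half-cells are Cu²⁺/Cu, so E°_cell = 0. The concentrated side is the cathode; the cell reaction moves Cu²⁺ from high to low concentration with n = 2.
Q = [Cu²⁺]_dilute/[Cu²⁺]_conc = 0.00235/0.85 = 0.00276.
E = 0 − (RT/nF) ln Q = −((8.314×330)/(2×96500))(-5.891) = 0.0837 V.

0.084 V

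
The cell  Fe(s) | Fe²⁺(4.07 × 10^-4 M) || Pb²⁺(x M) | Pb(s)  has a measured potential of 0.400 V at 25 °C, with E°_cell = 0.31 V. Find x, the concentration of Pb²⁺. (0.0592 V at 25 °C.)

From the Nernst equation, log Q = n(E° − E)/0.0592 = 2(0.31 − 0.400)/0.0592 = -3.041, so Q = 9.11 × 10^-4.
With Q = [Fe²⁺]/[Pb²⁺] and the known concentrations, [Pb²⁺] in the denominator gives [Pb²⁺] = 0.45 M.

0.45 M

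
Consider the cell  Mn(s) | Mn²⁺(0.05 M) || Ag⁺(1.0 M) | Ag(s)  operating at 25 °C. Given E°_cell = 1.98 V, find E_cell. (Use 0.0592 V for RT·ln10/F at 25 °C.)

2.02 V

Balancing electrons gives n = 2; the reaction quotient is Q = [Mn²⁺]/[Ag⁺]^2 = 0.0500.
At 25 °C, E = E° − (0.0592/n) log Q = 1.98 − (0.0592/2)(-1.301) = 1.980 + 0.039 = 2.019 V.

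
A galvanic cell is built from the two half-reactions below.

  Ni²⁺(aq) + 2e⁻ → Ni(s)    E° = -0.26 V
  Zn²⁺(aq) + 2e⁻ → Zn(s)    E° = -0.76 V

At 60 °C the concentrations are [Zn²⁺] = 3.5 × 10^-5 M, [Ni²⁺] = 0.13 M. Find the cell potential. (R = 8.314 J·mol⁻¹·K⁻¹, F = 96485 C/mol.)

The Ni²⁺/Ni couple has the higher reduction potential and acts as the cathode, so E°_cell = -0.26 − (-0.76) = 0.50 V.
Balancing electrons gives n = 2; the reaction quotient is Q = [Zn²⁺]/[Ni²⁺] = 2.69 × 10^-4.
E = E° − (RT/nF) ln Q = 0.50 − (8.314×333)/(2×96485) × (-8.220) = 0.500 + 0.118 = 0.618 V.

0.618 V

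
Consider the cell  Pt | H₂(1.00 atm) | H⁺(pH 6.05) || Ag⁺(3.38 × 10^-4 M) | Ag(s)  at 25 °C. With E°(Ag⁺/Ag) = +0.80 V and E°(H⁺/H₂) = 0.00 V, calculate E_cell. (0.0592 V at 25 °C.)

The Ag⁺/Ag couple is the cathode, so E°_cell = 0.80 V; n = 2.
[H⁺] = 10^(−6.05) = 8.9 × 10^-7 M, and Q = [H⁺]^2 / ([Ag⁺]^2·P(H₂)) = 6.95 × 10^-6.
E = E° − (0.0592/2) log Q = 0.80 − (0.0592/2)(-5.158) = 0.953 V.

0.95 V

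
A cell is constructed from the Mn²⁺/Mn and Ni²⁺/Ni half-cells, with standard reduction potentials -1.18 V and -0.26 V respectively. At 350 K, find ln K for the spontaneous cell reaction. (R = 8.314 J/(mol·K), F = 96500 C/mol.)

ln K = 61.0

E°_cell = -0.26 − (-1.18) = 0.92 V, with n = 2 electrons transferred.
At equilibrium E = 0, so the Nernst equation gives ln K = nFE°/RT = (2)(96500)(0.92)/((8.314)(350)) = 61.02.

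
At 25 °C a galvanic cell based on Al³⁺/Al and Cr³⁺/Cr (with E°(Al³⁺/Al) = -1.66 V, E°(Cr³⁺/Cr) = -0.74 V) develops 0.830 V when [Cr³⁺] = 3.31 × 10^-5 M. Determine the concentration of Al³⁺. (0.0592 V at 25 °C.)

1.2 M

From the Nernst equation, log Q = n(E° − E)/0.0592 = 3(0.92 − 0.830)/0.0592 = 4.561, so Q = 3.64 × 10^4.
With Q = [Al³⁺]/[Cr³⁺] and the known concentrations, [Al³⁺] in the numerator gives [Al³⁺] = 1.2 M.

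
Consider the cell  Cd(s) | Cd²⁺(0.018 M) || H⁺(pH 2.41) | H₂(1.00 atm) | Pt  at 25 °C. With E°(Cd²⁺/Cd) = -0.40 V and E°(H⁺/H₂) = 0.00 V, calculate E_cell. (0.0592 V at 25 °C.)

The hydrogen couple is the cathode, so E°_cell = 0.40 V; n = 2.
[H⁺] = 10^(−2.41) = 0.0039 M, and Q = [Cd²⁺]·P(H₂) / [H⁺]^2 = 1190.
E = E° − (0.0592/2) log Q = 0.40 − (0.0592/2)(3.075) = 0.309 V.

0.31 V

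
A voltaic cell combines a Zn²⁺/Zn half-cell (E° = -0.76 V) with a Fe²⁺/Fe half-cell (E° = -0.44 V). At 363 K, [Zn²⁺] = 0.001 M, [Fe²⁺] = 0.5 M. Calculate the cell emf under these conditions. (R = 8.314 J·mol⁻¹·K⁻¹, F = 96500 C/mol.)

0.417 V

The Fe²⁺/Fe couple has the higher reduction potential and acts as the cathode, so E°_cell = -0.44 − (-0.76) = 0.32 V.
Balancing electrons gives n = 2; the reaction quotient is Q = [Zn²⁺]/[Fe²⁺] = 0.00200.
E = E° − (RT/nF) ln Q = 0.32 − (8.314×363)/(2×96500) × (-6.215) = 0.320 + 0.097 = 0.417 V.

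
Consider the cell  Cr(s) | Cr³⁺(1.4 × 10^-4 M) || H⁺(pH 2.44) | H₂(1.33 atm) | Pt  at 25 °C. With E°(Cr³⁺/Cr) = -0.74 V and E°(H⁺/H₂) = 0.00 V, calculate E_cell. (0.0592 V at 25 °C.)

0.67 V

The hydrogen couple is the cathode, so E°_cell = 0.74 V; n = 6.
[H⁺] = 10^(−2.44) = 0.0036 M, and Q = [Cr³⁺]^2·P(H₂)^3 / [H⁺]^6 = 2.01 × 10^7.
E = E° − (0.0592/6) log Q = 0.74 − (0.0592/6)(7.304) = 0.668 V.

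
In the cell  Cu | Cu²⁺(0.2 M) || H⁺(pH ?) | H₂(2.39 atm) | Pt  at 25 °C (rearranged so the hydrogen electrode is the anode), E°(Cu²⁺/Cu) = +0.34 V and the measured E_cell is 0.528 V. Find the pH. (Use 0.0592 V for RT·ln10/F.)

pH = 3.34

E°_cell = 0.34 V and n = 2.
log Q = n(E° − E)/0.0592 = 2×(0.34 − 0.528)/0.0592 = -6.351.
With Q = [H⁺]^2 / ([Cu²⁺]·P(H₂)), solving for [H⁺] gives log[H⁺] = -3.336, so pH = 3.34.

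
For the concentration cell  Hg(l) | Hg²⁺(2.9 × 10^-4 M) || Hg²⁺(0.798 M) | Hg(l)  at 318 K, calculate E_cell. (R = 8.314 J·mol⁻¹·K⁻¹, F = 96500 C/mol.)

0.11 V

Both half-cells are Hg²⁺/Hg, so E°_cell = 0. The concentrated side is the cathode; the cell reaction moves Hg²⁺ from high to low concentration with n = 2.
Q = [Hg²⁺]_dilute/[Hg²⁺]_conc = 2.9 × 10^-4/0.798 = 3.63 × 10^-4.
E = 0 − (RT/nF) ln Q = −((8.314×318)/(2×96500))(-7.920) = 0.1085 V.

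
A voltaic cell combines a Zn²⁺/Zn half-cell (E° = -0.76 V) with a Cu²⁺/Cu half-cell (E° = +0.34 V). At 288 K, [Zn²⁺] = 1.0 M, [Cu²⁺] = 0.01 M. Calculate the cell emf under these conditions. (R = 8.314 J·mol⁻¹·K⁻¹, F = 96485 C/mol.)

1.04 V

The Cu²⁺/Cu couple has the higher reduction potential and acts as the cathode, so E°_cell = +0.34 − (-0.76) = 1.10 V.
Balancing electrons gives n = 2; the reaction quotient is Q = [Zn²⁺]/[Cu²⁺] = 100.
E = E° − (RT/nF) ln Q = 1.10 − (8.314×288)/(2×96485) × (4.605) = 1.100 − 0.057 = 1.043 V.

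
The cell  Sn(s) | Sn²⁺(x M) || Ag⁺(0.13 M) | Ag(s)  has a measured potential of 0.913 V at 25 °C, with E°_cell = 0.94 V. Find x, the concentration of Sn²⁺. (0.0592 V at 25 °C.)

0.14 M

From the Nernst equation, log Q = n(E° − E)/0.0592 = 2(0.94 − 0.913)/0.0592 = 0.912, so Q = 8.17.
With Q = [Sn²⁺]/[Ag⁺]^2 and the known concentrations, [Sn²⁺] in the numerator gives [Sn²⁺] = 0.14 M.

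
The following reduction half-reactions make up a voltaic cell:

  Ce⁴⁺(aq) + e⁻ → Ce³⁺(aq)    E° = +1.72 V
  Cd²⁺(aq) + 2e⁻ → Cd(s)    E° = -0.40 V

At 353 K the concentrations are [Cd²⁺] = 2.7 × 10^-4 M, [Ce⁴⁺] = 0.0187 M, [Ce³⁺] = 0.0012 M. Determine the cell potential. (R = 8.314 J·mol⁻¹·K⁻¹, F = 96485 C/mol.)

The Ce⁴⁺/Ce³⁺ couple has the higher reduction potential and acts as the cathode, so E°_cell = +1.72 − (-0.40) = 2.12 V.
Balancing electrons gives n = 2; the reaction quotient is Q = [Cd²⁺]·[Ce³⁺]^2/[Ce⁴⁺]^2 = 1.11 × 10^-6.
E = E° − (RT/nF) ln Q = 2.12 − (8.314×353)/(2×96485) × (-13.709) = 2.120 + 0.208 = 2.328 V.

2.33 V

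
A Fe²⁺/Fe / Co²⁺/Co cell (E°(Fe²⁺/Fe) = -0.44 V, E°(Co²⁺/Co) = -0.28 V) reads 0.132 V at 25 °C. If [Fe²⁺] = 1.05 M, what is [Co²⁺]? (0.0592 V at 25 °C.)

From the Nernst equation, log Q = n(E° − E)/0.0592 = 2(0.16 − 0.132)/0.0592 = 0.946, so Q = 8.83.
With Q = [Fe²⁺]/[Co²⁺] and the known concentrations, [Co²⁺] in the denominator gives [Co²⁺] = 0.12 M.

0.12 M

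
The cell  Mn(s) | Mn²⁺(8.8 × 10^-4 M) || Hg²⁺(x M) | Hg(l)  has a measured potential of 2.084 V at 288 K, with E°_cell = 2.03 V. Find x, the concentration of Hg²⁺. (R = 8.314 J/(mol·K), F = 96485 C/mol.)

0.068 M

From the Nernst equation, ln Q = nF(E° − E)/RT = 2×96485×(2.03 − 2.084)/(8.314×288) = -4.352, so Q = 0.0129.
With Q = [Mn²⁺]/[Hg²⁺] and the known concentrations, [Hg²⁺] in the denominator gives [Hg²⁺] = 0.068 M.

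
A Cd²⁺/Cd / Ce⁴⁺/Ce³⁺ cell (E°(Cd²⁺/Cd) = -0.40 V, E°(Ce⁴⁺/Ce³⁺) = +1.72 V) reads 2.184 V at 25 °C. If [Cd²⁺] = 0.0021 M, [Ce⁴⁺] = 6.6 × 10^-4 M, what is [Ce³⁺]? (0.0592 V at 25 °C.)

From the Nernst equation, log Q = n(E° − E)/0.0592 = 2(2.12 − 2.184)/0.0592 = -2.162, so Q = 0.00688.
With Q = [Cd²⁺]·[Ce³⁺]^2/[Ce⁴⁺]^2 and the known concentrations, [Ce³⁺]^2 in the numerator gives [Ce³⁺] = 0.0012 M.

0.0012 M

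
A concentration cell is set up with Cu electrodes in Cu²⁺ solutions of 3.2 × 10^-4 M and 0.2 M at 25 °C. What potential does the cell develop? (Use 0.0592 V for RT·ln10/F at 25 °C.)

Both half-cells are Cu²⁺/Cu, so E°_cell = 0. The concentrated side is the cathode; the cell reaction moves Cu²⁺ from high to low concentration with n = 2.
Q = [Cu²⁺]_dilute/[Cu²⁺]_conc = 3.2 × 10^-4/0.2 = 0.00160.
E = 0 − (0.0592/2) log Q = −(0.0592/2)(-2.796) = 0.0828 V.

0.083 V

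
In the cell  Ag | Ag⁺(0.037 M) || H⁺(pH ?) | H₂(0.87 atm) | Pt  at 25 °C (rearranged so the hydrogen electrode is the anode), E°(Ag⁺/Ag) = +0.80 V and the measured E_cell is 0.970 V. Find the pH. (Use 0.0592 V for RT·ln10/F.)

pH = 4.33

E°_cell = 0.80 V and n = 2.
log Q = n(E° − E)/0.0592 = 2×(0.80 − 0.970)/0.0592 = -5.743.
With Q = [H⁺]^2 / ([Ag⁺]^2·P(H₂)), solving for [H⁺] gives log[H⁺] = -4.334, so pH = 4.33.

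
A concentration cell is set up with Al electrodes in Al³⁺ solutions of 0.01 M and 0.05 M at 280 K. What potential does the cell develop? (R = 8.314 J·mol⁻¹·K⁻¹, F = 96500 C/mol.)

Both half-cells are Al³⁺/Al, so E°_cell = 0. The concentrated side is the cathode; the cell reaction moves Al³⁺ from high to low concentration with n = 3.
Q = [Al³⁺]_dilute/[Al³⁺]_conc = 0.01/0.05 = 0.200.
E = 0 − (RT/nF) ln Q = −((8.314×280)/(3×96500))(-1.609) = 0.0129 V.

0.013 V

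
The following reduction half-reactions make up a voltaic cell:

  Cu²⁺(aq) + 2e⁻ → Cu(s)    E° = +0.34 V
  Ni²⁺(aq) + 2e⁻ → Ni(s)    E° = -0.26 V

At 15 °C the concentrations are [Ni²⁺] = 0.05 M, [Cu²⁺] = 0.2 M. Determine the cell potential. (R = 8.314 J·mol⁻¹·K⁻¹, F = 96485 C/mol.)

The Cu²⁺/Cu couple has the higher reduction potential and acts as the cathode, so E°_cell = +0.34 − (-0.26) = 0.60 V.
Balancing electrons gives n = 2; the reaction quotient is Q = [Ni²⁺]/[Cu²⁺] = 0.250.
E = E° − (RT/nF) ln Q = 0.60 − (8.314×288)/(2×96485) × (-1.386) = 0.600 + 0.017 = 0.617 V.

0.617 V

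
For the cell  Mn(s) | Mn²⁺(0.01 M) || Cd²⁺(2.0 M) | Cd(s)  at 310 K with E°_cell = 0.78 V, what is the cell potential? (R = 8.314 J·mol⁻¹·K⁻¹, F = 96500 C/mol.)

0.851 V

Balancing electrons gives n = 2; the reaction quotient is Q = [Mn²⁺]/[Cd²⁺] = 0.00500.
E = E° − (RT/nF) ln Q = 0.78 − (8.314×310)/(2×96500) × (-5.298) = 0.780 + 0.071 = 0.851 V.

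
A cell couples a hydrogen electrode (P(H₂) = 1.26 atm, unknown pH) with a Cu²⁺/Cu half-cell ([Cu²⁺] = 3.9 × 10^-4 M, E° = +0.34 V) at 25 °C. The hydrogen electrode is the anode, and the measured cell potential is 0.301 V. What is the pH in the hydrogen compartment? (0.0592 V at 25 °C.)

E°_cell = 0.34 V and n = 2.
log Q = n(E° − E)/0.0592 = 2×(0.34 − 0.301)/0.0592 = 1.318.
With Q = [H⁺]^2 / ([Cu²⁺]·P(H₂)), solving for [H⁺] gives log[H⁺] = -0.995, so pH = 1.00.

pH = 1.00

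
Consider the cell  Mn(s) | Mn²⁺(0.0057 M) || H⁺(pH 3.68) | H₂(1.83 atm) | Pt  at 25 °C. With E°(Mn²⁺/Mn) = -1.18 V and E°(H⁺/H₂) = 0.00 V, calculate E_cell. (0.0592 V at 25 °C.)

The hydrogen couple is the cathode, so E°_cell = 1.18 V; n = 2.
[H⁺] = 10^(−3.68) = 2.1 × 10^-4 M, and Q = [Mn²⁺]·P(H₂) / [H⁺]^2 = 2.39 × 10^5.
E = E° − (0.0592/2) log Q = 1.18 − (0.0592/2)(5.378) = 1.021 V.

1.02 V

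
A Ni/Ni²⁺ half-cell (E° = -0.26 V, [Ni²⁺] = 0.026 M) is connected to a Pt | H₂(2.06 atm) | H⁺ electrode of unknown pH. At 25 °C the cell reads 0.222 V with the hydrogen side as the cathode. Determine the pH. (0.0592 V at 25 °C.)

E°_cell = 0.26 V and n = 2.
log Q = n(E° − E)/0.0592 = 2×(0.26 − 0.222)/0.0592 = 1.284.
With Q = [Ni²⁺]·P(H₂) / [H⁺]^2, solving for [H⁺] gives log[H⁺] = -1.277, so pH = 1.28.

pH = 1.28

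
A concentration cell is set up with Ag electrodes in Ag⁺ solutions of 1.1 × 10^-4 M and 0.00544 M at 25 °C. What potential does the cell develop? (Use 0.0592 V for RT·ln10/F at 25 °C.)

Both half-cells are Ag⁺/Ag, so E°_cell = 0. The concentrated side is the cathode; the cell reaction moves Ag⁺ from high to low concentration with n = 1.
Q = [Ag⁺]_dilute/[Ag⁺]_conc = 1.1 × 10^-4/0.00544 = 0.0202.
E = 0 − (0.0592/1) log Q = −(0.0592/1)(-1.694) = 0.1003 V.

0.10 V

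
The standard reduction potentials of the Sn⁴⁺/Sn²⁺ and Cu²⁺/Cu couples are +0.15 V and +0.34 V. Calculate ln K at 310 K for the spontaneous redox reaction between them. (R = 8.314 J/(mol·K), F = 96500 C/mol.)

E°_cell = +0.34 − (+0.15) = 0.19 V, with n = 2 electrons transferred.
At equilibrium E = 0, so the Nernst equation gives ln K = nFE°/RT = (2)(96500)(0.19)/((8.314)(310)) = 14.23.

ln K = 14.2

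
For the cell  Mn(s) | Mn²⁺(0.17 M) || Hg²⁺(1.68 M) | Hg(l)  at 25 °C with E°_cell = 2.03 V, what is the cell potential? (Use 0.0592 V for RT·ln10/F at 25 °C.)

Balancing electrons gives n = 2; the reaction quotient is Q = [Mn²⁺]/[Hg²⁺] = 0.101.
At 25 °C, E = E° − (0.0592/n) log Q = 2.03 − (0.0592/2)(-0.995) = 2.030 + 0.029 = 2.059 V.

2.06 V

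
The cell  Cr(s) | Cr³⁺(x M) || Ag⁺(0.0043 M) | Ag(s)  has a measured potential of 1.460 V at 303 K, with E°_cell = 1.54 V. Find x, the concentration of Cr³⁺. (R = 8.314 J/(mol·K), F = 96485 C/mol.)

From the Nernst equation, ln Q = nF(E° − E)/RT = 3×96485×(1.54 − 1.460)/(8.314×303) = 9.192, so Q = 9820.
With Q = [Cr³⁺]/[Ag⁺]^3 and the known concentrations, [Cr³⁺] in the numerator gives [Cr³⁺] = 7.8 × 10^-4 M.

7.8 × 10^-4 M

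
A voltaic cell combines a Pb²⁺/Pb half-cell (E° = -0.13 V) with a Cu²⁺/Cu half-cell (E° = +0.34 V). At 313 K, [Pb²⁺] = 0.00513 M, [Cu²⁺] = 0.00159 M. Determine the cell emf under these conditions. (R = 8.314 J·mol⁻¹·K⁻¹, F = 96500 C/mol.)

The Cu²⁺/Cu couple has the higher reduction potential and acts as the cathode, so E°_cell = +0.34 − (-0.13) = 0.47 V.
Balancing electrons gives n = 2; the reaction quotient is Q = [Pb²⁺]/[Cu²⁺] = 3.23.
E = E° − (RT/nF) ln Q = 0.47 − (8.314×313)/(2×96500) × (1.171) = 0.470 − 0.016 = 0.454 V.

0.454 V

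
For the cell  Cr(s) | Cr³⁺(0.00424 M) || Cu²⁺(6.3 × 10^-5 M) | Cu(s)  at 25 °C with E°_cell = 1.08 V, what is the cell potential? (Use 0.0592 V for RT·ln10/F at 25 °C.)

Balancing electrons gives n = 6; the reaction quotient is Q = [Cr³⁺]^2/[Cu²⁺]^3 = 7.19 × 10^7.
At 25 °C, E = E° − (0.0592/n) log Q = 1.08 − (0.0592/6)(7.857) = 1.080 − 0.078 = 1.002 V.

1.00 V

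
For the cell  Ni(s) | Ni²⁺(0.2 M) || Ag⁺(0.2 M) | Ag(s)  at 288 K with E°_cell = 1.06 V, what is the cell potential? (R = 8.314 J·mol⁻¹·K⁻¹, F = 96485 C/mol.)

1.04 V

Balancing electrons gives n = 2; the reaction quotient is Q = [Ni²⁺]/[Ag⁺]^2 = 5.00.
E = E° − (RT/nF) ln Q = 1.06 − (8.314×288)/(2×96485) × (1.609) = 1.060 − 0.020 = 1.040 V.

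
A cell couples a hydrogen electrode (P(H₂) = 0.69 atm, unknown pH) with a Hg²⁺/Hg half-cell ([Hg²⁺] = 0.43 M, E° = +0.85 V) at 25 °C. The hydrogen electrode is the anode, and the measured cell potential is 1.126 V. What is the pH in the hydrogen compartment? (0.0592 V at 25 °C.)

pH = 4.93

E°_cell = 0.85 V and n = 2.
log Q = n(E° − E)/0.0592 = 2×(0.85 − 1.126)/0.0592 = -9.324.
With Q = [H⁺]^2 / ([Hg²⁺]·P(H₂)), solving for [H⁺] gives log[H⁺] = -4.926, so pH = 4.93.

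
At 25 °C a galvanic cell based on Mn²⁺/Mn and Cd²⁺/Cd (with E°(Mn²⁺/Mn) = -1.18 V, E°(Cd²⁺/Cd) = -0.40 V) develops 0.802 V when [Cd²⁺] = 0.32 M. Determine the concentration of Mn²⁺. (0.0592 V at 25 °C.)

From the Nernst equation, log Q = n(E° − E)/0.0592 = 2(0.78 − 0.802)/0.0592 = -0.743, so Q = 0.181.
With Q = [Mn²⁺]/[Cd²⁺] and the known concentrations, [Mn²⁺] in the numerator gives [Mn²⁺] = 0.058 M.

0.058 M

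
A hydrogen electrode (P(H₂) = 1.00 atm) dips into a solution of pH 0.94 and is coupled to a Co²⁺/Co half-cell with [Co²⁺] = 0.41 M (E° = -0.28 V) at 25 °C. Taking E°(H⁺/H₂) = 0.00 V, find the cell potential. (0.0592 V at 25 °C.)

The hydrogen couple is the cathode, so E°_cell = 0.28 V; n = 2.
[H⁺] = 10^(−0.94) = 0.11 M, and Q = [Co²⁺]·P(H₂) / [H⁺]^2 = 31.1.
E = E° − (0.0592/2) log Q = 0.28 − (0.0592/2)(1.493) = 0.236 V.

0.24 V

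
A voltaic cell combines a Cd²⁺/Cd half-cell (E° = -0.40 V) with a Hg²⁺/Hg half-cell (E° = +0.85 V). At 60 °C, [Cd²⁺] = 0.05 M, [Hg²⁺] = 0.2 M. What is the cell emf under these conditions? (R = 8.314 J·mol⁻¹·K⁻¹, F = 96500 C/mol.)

The Hg²⁺/Hg couple has the higher reduction potential and acts as the cathode, so E°_cell = +0.85 − (-0.40) = 1.25 V.
Balancing electrons gives n = 2; the reaction quotient is Q = [Cd²⁺]/[Hg²⁺] = 0.250.
E = E° − (RT/nF) ln Q = 1.25 − (8.314×333)/(2×96500) × (-1.386) = 1.250 + 0.020 = 1.270 V.

1.27 V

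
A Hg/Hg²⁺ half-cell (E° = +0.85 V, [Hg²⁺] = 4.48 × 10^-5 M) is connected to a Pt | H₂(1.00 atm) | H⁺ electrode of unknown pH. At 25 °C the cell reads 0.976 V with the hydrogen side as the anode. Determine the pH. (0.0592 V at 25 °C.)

pH = 4.30

E°_cell = 0.85 V and n = 2.
log Q = n(E° − E)/0.0592 = 2×(0.85 − 0.976)/0.0592 = -4.257.
With Q = [H⁺]^2 / ([Hg²⁺]·P(H₂)), solving for [H⁺] gives log[H⁺] = -4.303, so pH = 4.30.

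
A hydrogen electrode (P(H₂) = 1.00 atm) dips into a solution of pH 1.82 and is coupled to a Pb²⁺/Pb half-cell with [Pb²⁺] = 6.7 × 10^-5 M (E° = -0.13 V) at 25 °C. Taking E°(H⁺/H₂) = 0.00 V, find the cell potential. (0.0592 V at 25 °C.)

The hydrogen couple is the cathode, so E°_cell = 0.13 V; n = 2.
[H⁺] = 10^(−1.82) = 0.015 M, and Q = [Pb²⁺]·P(H₂) / [H⁺]^2 = 0.292.
E = E° − (0.0592/2) log Q = 0.13 − (0.0592/2)(-0.534) = 0.146 V.

0.15 V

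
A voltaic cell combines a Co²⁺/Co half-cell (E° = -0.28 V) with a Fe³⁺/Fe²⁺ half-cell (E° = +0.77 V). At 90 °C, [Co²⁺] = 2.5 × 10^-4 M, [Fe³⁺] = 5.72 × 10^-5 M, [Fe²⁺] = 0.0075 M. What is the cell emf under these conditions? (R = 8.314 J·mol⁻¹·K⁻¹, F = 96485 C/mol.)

The Fe³⁺/Fe²⁺ couple has the higher reduction potential and acts as the cathode, so E°_cell = +0.77 − (-0.28) = 1.05 V.
Balancing electrons gives n = 2; the reaction quotient is Q = [Co²⁺]·[Fe²⁺]^2/[Fe³⁺]^2 = 4.30.
E = E° − (RT/nF) ln Q = 1.05 − (8.314×363)/(2×96485) × (1.458) = 1.050 − 0.023 = 1.027 V.

1.03 V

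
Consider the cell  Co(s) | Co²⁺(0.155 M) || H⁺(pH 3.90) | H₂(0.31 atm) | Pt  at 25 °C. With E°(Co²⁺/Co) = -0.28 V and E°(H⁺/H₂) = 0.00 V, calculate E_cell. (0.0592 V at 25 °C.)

0.088 V

The hydrogen couple is the cathode, so E°_cell = 0.28 V; n = 2.
[H⁺] = 10^(−3.90) = 1.3 × 10^-4 M, and Q = [Co²⁺]·P(H₂) / [H⁺]^2 = 3.03 × 10^6.
E = E° − (0.0592/2) log Q = 0.28 − (0.0592/2)(6.482) = 0.088 V.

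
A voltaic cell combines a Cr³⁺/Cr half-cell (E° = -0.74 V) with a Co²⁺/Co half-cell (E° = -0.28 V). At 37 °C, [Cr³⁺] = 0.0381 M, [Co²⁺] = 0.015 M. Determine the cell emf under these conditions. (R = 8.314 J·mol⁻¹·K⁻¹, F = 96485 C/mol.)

0.433 V

The Co²⁺/Co couple has the higher reduction potential and acts as the cathode, so E°_cell = -0.28 − (-0.74) = 0.46 V.
Balancing electrons gives n = 6; the reaction quotient is Q = [Cr³⁺]^2/[Co²⁺]^3 = 430.
E = E° − (RT/nF) ln Q = 0.46 − (8.314×310)/(6×96485) × (6.064) = 0.460 − 0.027 = 0.433 V.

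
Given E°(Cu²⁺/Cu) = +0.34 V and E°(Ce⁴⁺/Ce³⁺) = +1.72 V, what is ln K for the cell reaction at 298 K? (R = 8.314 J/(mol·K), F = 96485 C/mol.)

ln K = 107.5

E°_cell = +1.72 − (+0.34) = 1.38 V, with n = 2 electrons transferred.
At equilibrium E = 0, so the Nernst equation gives ln K = nFE°/RT = (2)(96485)(1.38)/((8.314)(298)) = 107.48.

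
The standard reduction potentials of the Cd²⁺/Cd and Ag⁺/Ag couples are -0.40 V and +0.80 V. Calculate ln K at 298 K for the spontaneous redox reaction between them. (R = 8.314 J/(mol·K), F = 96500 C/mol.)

E°_cell = +0.80 − (-0.40) = 1.20 V, with n = 2 electrons transferred.
At equilibrium E = 0, so the Nernst equation gives ln K = nFE°/RT = (2)(96500)(1.20)/((8.314)(298)) = 93.48.

ln K = 93.5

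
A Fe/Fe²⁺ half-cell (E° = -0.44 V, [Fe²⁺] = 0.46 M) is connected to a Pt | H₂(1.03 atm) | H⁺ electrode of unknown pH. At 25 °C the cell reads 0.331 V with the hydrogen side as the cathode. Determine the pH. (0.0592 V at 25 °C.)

pH = 2.00

E°_cell = 0.44 V and n = 2.
log Q = n(E° − E)/0.0592 = 2×(0.44 − 0.331)/0.0592 = 3.682.
With Q = [Fe²⁺]·P(H₂) / [H⁺]^2, solving for [H⁺] gives log[H⁺] = -2.003, so pH = 2.00.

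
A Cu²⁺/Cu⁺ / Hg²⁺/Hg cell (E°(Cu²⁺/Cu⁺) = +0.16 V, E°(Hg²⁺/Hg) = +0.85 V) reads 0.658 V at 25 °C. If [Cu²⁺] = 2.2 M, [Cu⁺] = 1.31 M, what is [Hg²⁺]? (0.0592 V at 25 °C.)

0.23 M

From the Nernst equation, log Q = n(E° − E)/0.0592 = 2(0.69 − 0.658)/0.0592 = 1.081, so Q = 12.1.
With Q = [Cu²⁺]^2/([Cu⁺]^2·[Hg²⁺]) and the known concentrations, [Hg²⁺] in the denominator gives [Hg²⁺] = 0.23 M.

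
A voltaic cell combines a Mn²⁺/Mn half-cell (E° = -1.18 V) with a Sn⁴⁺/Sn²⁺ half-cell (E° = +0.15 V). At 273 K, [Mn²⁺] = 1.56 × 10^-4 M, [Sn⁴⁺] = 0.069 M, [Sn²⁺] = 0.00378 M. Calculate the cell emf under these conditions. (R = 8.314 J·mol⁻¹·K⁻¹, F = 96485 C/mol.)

The Sn⁴⁺/Sn²⁺ couple has the higher reduction potential and acts as the cathode, so E°_cell = +0.15 − (-1.18) = 1.33 V.
Balancing electrons gives n = 2; the reaction quotient is Q = [Mn²⁺]·[Sn²⁺]/[Sn⁴⁺] = 8.55 × 10^-6.
E = E° − (RT/nF) ln Q = 1.33 − (8.314×273)/(2×96485) × (-11.670) = 1.330 + 0.137 = 1.467 V.

1.47 V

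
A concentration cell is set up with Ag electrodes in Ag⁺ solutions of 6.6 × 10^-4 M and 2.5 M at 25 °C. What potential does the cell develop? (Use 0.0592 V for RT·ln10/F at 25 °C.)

Both half-cells are Ag⁺/Ag, so E°_cell = 0. The concentrated side is the cathode; the cell reaction moves Ag⁺ from high to low concentration with n = 1.
Q = [Ag⁺]_dilute/[Ag⁺]_conc = 6.6 × 10^-4/2.5 = 2.64 × 10^-4.
E = 0 − (0.0592/1) log Q = −(0.0592/1)(-3.578) = 0.2118 V.

0.21 V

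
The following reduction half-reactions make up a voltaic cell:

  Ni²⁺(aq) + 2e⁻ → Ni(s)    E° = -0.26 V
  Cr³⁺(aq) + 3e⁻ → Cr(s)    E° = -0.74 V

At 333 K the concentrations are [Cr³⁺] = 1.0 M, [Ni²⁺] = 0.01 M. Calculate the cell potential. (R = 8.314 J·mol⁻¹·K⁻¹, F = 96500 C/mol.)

The Ni²⁺/Ni couple has the higher reduction potential and acts as the cathode, so E°_cell = -0.26 − (-0.74) = 0.48 V.
Balancing electrons gives n = 6; the reaction quotient is Q = [Cr³⁺]^2/[Ni²⁺]^3 = 1 × 10^6.
E = E° − (RT/nF) ln Q = 0.48 − (8.314×333)/(6×96500) × (13.816) = 0.480 − 0.066 = 0.414 V.

0.414 V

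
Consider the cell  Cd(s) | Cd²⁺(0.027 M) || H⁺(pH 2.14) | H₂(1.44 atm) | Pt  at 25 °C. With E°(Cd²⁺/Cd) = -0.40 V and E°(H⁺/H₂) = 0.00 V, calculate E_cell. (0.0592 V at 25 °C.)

0.32 V

The hydrogen couple is the cathode, so E°_cell = 0.40 V; n = 2.
[H⁺] = 10^(−2.14) = 0.0072 M, and Q = [Cd²⁺]·P(H₂) / [H⁺]^2 = 741.
E = E° − (0.0592/2) log Q = 0.40 − (0.0592/2)(2.870) = 0.315 V.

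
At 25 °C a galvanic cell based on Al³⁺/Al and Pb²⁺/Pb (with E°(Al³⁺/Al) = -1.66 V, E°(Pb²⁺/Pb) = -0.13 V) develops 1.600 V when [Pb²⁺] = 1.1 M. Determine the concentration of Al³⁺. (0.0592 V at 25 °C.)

From the Nernst equation, log Q = n(E° − E)/0.0592 = 6(1.53 − 1.600)/0.0592 = -7.095, so Q = 8.04 × 10^-8.
With Q = [Al³⁺]^2/[Pb²⁺]^3 and the known concentrations, [Al³⁺]^2 in the numerator gives [Al³⁺] = 3.3 × 10^-4 M.

3.3 × 10^-4 M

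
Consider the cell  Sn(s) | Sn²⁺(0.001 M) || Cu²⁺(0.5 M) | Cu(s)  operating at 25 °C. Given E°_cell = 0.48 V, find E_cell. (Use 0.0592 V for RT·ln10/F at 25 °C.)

0.560 V

Balancing electrons gives n = 2; the reaction quotient is Q = [Sn²⁺]/[Cu²⁺] = 0.00200.
At 25 °C, E = E° − (0.0592/n) log Q = 0.48 − (0.0592/2)(-2.699) = 0.480 + 0.080 = 0.560 V.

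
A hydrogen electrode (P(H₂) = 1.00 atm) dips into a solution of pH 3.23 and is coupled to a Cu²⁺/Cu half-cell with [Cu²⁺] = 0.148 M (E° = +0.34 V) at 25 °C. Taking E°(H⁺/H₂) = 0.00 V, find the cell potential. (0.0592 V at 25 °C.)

0.51 V

The Cu²⁺/Cu couple is the cathode, so E°_cell = 0.34 V; n = 2.
[H⁺] = 10^(−3.23) = 5.9 × 10^-4 M, and Q = [H⁺]^2 / ([Cu²⁺]·P(H₂)) = 2.34 × 10^-6.
E = E° − (0.0592/2) log Q = 0.34 − (0.0592/2)(-5.630) = 0.507 V.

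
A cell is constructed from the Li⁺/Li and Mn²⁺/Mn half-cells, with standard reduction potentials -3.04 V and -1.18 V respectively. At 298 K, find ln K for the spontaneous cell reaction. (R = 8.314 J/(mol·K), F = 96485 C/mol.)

E°_cell = -1.18 − (-3.04) = 1.86 V, with n = 2 electrons transferred.
At equilibrium E = 0, so the Nernst equation gives ln K = nFE°/RT = (2)(96485)(1.86)/((8.314)(298)) = 144.87.

ln K = 144.9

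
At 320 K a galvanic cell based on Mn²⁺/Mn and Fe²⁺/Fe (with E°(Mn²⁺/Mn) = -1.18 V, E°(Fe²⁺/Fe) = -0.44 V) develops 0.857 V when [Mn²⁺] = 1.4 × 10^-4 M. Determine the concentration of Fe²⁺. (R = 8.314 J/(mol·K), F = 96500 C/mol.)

0.68 M

From the Nernst equation, ln Q = nF(E° − E)/RT = 2×96500×(0.74 − 0.857)/(8.314×320) = -8.488, so Q = 2.06 × 10^-4.
With Q = [Mn²⁺]/[Fe²⁺] and the known concentrations, [Fe²⁺] in the denominator gives [Fe²⁺] = 0.68 M.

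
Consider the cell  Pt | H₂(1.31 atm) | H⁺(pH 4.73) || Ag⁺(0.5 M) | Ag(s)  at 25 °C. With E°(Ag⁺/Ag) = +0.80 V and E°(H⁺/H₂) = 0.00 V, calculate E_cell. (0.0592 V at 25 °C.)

The Ag⁺/Ag couple is the cathode, so E°_cell = 0.80 V; n = 2.
[H⁺] = 10^(−4.73) = 1.9 × 10^-5 M, and Q = [H⁺]^2 / ([Ag⁺]^2·P(H₂)) = 1.06 × 10^-9.
E = E° − (0.0592/2) log Q = 0.80 − (0.0592/2)(-8.975) = 1.066 V.

1.07 V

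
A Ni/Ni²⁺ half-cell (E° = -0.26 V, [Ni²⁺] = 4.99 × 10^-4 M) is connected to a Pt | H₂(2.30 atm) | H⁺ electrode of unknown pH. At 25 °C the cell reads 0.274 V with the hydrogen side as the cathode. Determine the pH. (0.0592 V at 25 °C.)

pH = 1.23

E°_cell = 0.26 V and n = 2.
log Q = n(E° − E)/0.0592 = 2×(0.26 − 0.274)/0.0592 = -0.473.
With Q = [Ni²⁺]·P(H₂) / [H⁺]^2, solving for [H⁺] gives log[H⁺] = -1.234, so pH = 1.23.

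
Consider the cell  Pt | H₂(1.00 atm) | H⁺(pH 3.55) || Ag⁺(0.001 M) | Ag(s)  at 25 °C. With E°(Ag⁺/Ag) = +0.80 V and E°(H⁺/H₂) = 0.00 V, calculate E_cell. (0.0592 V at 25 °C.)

0.83 V

The Ag⁺/Ag couple is the cathode, so E°_cell = 0.80 V; n = 2.
[H⁺] = 10^(−3.55) = 2.8 × 10^-4 M, and Q = [H⁺]^2 / ([Ag⁺]^2·P(H₂)) = 0.0794.
E = E° − (0.0592/2) log Q = 0.80 − (0.0592/2)(-1.100) = 0.833 V.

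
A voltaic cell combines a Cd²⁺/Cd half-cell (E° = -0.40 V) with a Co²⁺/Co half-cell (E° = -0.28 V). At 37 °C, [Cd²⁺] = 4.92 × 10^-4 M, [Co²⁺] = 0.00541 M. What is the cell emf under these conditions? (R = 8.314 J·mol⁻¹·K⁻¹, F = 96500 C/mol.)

The Co²⁺/Co couple has the higher reduction potential and acts as the cathode, so E°_cell = -0.28 − (-0.40) = 0.12 V.
Balancing electrons gives n = 2; the reaction quotient is Q = [Cd²⁺]/[Co²⁺] = 0.0909.
E = E° − (RT/nF) ln Q = 0.12 − (8.314×310)/(2×96500) × (-2.398) = 0.120 + 0.032 = 0.152 V.

0.152 V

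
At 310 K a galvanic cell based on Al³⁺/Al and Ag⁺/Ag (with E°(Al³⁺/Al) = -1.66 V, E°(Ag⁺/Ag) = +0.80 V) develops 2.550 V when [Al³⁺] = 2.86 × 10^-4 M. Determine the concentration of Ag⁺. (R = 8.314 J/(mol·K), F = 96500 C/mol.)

From the Nernst equation, ln Q = nF(E° − E)/RT = 3×96500×(2.46 − 2.550)/(8.314×310) = -10.109, so Q = 4.07 × 10^-5.
With Q = [Al³⁺]/[Ag⁺]^3 and the known concentrations, [Ag⁺]^3 in the denominator gives [Ag⁺] = 1.9 M.

1.9 M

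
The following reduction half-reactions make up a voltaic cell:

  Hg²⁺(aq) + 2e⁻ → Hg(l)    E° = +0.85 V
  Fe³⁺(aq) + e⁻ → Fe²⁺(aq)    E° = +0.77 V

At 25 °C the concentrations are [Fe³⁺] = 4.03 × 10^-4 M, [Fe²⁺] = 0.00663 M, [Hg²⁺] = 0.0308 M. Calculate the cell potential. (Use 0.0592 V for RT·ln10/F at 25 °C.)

The Hg²⁺/Hg couple has the higher reduction potential and acts as the cathode, so E°_cell = +0.85 − (+0.77) = 0.08 V.
Balancing electrons gives n = 2; the reaction quotient is Q = [Fe³⁺]^2/([Fe²⁺]^2·[Hg²⁺]) = 0.120.
At 25 °C, E = E° − (0.0592/n) log Q = 0.08 − (0.0592/2)(-0.921) = 0.080 + 0.027 = 0.107 V.

0.107 V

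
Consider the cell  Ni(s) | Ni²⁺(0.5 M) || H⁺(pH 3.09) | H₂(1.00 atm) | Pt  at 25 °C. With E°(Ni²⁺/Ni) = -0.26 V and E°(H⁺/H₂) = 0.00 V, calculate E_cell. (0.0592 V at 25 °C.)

0.086 V

The hydrogen couple is the cathode, so E°_cell = 0.26 V; n = 2.
[H⁺] = 10^(−3.09) = 8.1 × 10^-4 M, and Q = [Ni²⁺]·P(H₂) / [H⁺]^2 = 7.57 × 10^5.
E = E° − (0.0592/2) log Q = 0.26 − (0.0592/2)(5.879) = 0.086 V.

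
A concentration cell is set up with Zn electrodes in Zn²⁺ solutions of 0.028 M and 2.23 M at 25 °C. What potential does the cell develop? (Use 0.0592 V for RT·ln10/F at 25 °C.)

0.056 V

Both half-cells are Zn²⁺/Zn, so E°_cell = 0. The concentrated side is the cathode; the cell reaction moves Zn²⁺ from high to low concentration with n = 2.
Q = [Zn²⁺]_dilute/[Zn²⁺]_conc = 0.028/2.23 = 0.0126.
E = 0 − (0.0592/2) log Q = −(0.0592/2)(-1.901) = 0.0563 V.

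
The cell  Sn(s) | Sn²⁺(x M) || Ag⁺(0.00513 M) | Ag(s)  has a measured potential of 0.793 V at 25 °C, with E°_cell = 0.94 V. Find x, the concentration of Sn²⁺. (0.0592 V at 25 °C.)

From the Nernst equation, log Q = n(E° − E)/0.0592 = 2(0.94 − 0.793)/0.0592 = 4.966, so Q = 9.25 × 10^4.
With Q = [Sn²⁺]/[Ag⁺]^2 and the known concentrations, [Sn²⁺] in the numerator gives [Sn²⁺] = 2.4 M.

2.4 M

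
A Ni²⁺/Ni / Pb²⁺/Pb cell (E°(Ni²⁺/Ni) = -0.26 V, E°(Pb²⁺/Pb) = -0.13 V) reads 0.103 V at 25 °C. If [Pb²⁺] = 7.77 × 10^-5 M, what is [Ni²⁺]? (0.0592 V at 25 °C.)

6.3 × 10^-4 M

From the Nernst equation, log Q = n(E° − E)/0.0592 = 2(0.13 − 0.103)/0.0592 = 0.912, so Q = 8.17.
With Q = [Ni²⁺]/[Pb²⁺] and the known concentrations, [Ni²⁺] in the numerator gives [Ni²⁺] = 6.3 × 10^-4 M.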